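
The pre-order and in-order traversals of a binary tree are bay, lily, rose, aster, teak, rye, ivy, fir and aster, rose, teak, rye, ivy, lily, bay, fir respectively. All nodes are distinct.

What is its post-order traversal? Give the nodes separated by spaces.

aster ivy rye teak rose lily fir bay

The first element of pre-order is the root; it splits in-order into left and right subtrees.
Root bay: left subtree has 6 nodes {aster, rose, teak, rye, ivy, lily}, right has 1 {fir}.
  Root lily: left subtree has 5 nodes {aster, rose, teak, rye, ivy}, right has 0 { }.
    Root rose: left subtree has 1 node {aster}, right has 3 {teak, rye, ivy}.
      Root teak: left subtree has 0 nodes { }, right has 2 {rye, ivy}.
        Root rye: left subtree has 0 nodes { }, right has 1 {ivy}.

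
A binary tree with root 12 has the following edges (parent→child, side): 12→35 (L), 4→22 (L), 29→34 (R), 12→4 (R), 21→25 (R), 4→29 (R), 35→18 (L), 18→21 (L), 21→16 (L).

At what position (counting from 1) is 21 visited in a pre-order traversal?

Pre-order visits the node, then its left subtree, then its right subtree.
Visit 12.
At 12: go left to 35.
  Visit 35.
  At 35: go left to 18.
    Visit 18.
    At 18: go left to 21.
      Visit 21.
      At 21: go left to 16.
        16 is a leaf — visit 16.
      At 21: go right to 25.
        25 is a leaf — visit 25.
    At 18: no right child.
  At 35: no right child.
At 12: go right to 4.
  Visit 4.
  At 4: go left to 22.
    22 is a leaf — visit 22.
  At 4: go right to 29.
    Visit 29.
    At 29: no left child.
    At 29: go right to 34.
      34 is a leaf — visit 34.
Full pre-order sequence: 12, 35, 18, 21, 16, 25, 4, 22, 29, 34.

4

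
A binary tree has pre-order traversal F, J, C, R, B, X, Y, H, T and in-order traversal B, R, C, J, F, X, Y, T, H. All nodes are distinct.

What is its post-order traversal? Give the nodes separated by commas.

B, R, C, J, T, H, Y, X, F

The first element of pre-order is the root; it splits in-order into left and right subtrees.
Root F: left subtree has 4 nodes {B, R, C, J}, right has 4 {X, Y, T, H}.
  Root J: left subtree has 3 nodes {B, R, C}, right has 0 { }.
    Root C: left subtree has 2 nodes {B, R}, right has 0 { }.
      Root R: left subtree has 1 node {B}, right has 0 { }.
  Root X: left subtree has 0 nodes { }, right has 3 {Y, T, H}.
    Root Y: left subtree has 0 nodes { }, right has 2 {T, H}.
      Root H: left subtree has 1 node {T}, right has 0 { }.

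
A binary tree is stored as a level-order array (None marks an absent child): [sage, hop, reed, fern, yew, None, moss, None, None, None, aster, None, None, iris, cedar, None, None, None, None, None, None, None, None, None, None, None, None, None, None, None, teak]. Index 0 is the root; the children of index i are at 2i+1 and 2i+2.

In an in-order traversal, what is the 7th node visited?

In-order visits the left subtree, then the node, then the right subtree.
At sage: go left to hop.
  At hop: go left to fern.
    fern is a leaf — visit fern.
  Visit hop.
  At hop: go right to yew.
    At yew: no left child.
    Visit yew.
    At yew: go right to aster.
      aster is a leaf — visit aster.
Visit sage.
At sage: go right to reed.
  At reed: no left child.
  Visit reed.
  At reed: go right to moss.
    At moss: go left to iris.
      iris is a leaf — visit iris.
    Visit moss.
    At moss: go right to cedar.
      At cedar: no left child.
      Visit cedar.
      At cedar: go right to teak.
        teak is a leaf — visit teak.
Full in-order sequence: fern, hop, yew, aster, sage, reed, iris, moss, cedar, teak.

iris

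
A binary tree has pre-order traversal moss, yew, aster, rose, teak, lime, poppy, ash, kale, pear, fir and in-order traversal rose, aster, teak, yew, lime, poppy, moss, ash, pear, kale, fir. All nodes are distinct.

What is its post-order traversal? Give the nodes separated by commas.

rose, teak, aster, poppy, lime, yew, pear, fir, kale, ash, moss

The first element of pre-order is the root; it splits in-order into left and right subtrees.
Root moss: left subtree has 6 nodes {rose, aster, teak, yew, lime, poppy}, right has 4 {ash, pear, kale, fir}.
  Root yew: left subtree has 3 nodes {rose, aster, teak}, right has 2 {lime, poppy}.
    Root aster: left subtree has 1 node {rose}, right has 1 {teak}.
    Root lime: left subtree has 0 nodes { }, right has 1 {poppy}.
  Root ash: left subtree has 0 nodes { }, right has 3 {pear, kale, fir}.
    Root kale: left subtree has 1 node {pear}, right has 1 {fir}.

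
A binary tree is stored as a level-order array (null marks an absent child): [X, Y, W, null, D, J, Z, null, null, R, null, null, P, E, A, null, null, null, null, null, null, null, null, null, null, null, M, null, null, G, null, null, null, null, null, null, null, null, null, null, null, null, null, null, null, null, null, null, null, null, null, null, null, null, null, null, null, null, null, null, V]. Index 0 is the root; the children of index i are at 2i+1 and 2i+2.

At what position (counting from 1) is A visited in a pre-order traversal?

11

Pre-order visits the node, then its left subtree, then its right subtree.
Visit X.
At X: go left to Y.
  Visit Y.
  At Y: no left child.
  At Y: go right to D.
    Visit D.
    At D: go left to R.
      R is a leaf — visit R.
    At D: no right child.
At X: go right to W.
  Visit W.
  At W: go left to J.
    Visit J.
    At J: no left child.
    At J: go right to P.
      Visit P.
      At P: no left child.
      At P: go right to M.
        M is a leaf — visit M.
  At W: go right to Z.
    Visit Z.
    At Z: go left to E.
      E is a leaf — visit E.
    At Z: go right to A.
      Visit A.
      At A: go left to G.
        Visit G.
        At G: no left child.
        At G: go right to V.
          V is a leaf — visit V.
      At A: no right child.
Full pre-order sequence: X, Y, D, R, W, J, P, M, Z, E, A, G, V.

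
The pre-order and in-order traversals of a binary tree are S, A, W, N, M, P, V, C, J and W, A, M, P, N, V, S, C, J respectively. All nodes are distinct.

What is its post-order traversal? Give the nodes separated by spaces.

W P M V N A J C S

The first element of pre-order is the root; it splits in-order into left and right subtrees.
Root S: left subtree has 6 nodes {W, A, M, P, N, V}, right has 2 {C, J}.
  Root A: left subtree has 1 node {W}, right has 4 {M, P, N, V}.
    Root N: left subtree has 2 nodes {M, P}, right has 1 {V}.
      Root M: left subtree has 0 nodes { }, right has 1 {P}.
  Root C: left subtree has 0 nodes { }, right has 1 {J}.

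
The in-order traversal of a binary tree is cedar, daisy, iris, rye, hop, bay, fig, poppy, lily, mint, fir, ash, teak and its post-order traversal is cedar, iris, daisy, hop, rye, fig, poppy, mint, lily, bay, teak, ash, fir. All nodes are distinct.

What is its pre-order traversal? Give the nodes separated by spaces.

The last element of post-order is the root; it splits in-order into left and right subtrees.
Root fir: left subtree has 10 nodes {cedar, daisy, iris, rye, hop, bay, fig, poppy, lily, mint}, right has 2 {ash, teak}.
  Root bay: left subtree has 5 nodes {cedar, daisy, iris, rye, hop}, right has 4 {fig, poppy, lily, mint}.
    Root rye: left subtree has 3 nodes {cedar, daisy, iris}, right has 1 {hop}.
      Root daisy: left subtree has 1 node {cedar}, right has 1 {iris}.
    Root lily: left subtree has 2 nodes {fig, poppy}, right has 1 {mint}.
      Root poppy: left subtree has 1 node {fig}, right has 0 { }.
  Root ash: left subtree has 0 nodes { }, right has 1 {teak}.

fir bay rye daisy cedar iris hop lily poppy fig mint ash teak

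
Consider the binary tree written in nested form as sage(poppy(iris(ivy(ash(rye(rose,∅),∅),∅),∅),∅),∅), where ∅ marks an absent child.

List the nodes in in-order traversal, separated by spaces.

rose rye ash ivy iris poppy sage

In-order visits the left subtree, then the node, then the right subtree.
At sage: go left to poppy.
  At poppy: go left to iris.
    At iris: go left to ivy.
      At ivy: go left to ash.
        At ash: go left to rye.
          At rye: go left to rose.
            rose is a leaf — visit rose.
          Visit rye.
          At rye: no right child.
        Visit ash.
        At ash: no right child.
      Visit ivy.
      At ivy: no right child.
    Visit iris.
    At iris: no right child.
  Visit poppy.
  At poppy: no right child.
Visit sage.
At sage: no right child.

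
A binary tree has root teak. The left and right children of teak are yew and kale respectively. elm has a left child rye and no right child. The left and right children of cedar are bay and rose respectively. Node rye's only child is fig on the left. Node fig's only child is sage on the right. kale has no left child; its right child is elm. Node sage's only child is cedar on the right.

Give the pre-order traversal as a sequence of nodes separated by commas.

teak, yew, kale, elm, rye, fig, sage, cedar, bay, rose

Pre-order visits the node, then its left subtree, then its right subtree.
Visit teak.
At teak: go left to yew.
  yew is a leaf — visit yew.
At teak: go right to kale.
  Visit kale.
  At kale: no left child.
  At kale: go right to elm.
    Visit elm.
    At elm: go left to rye.
      Visit rye.
      At rye: go left to fig.
        Visit fig.
        At fig: no left child.
        At fig: go right to sage.
          Visit sage.
          At sage: no left child.
          At sage: go right to cedar.
            Visit cedar.
            At cedar: go left to bay.
              bay is a leaf — visit bay.
            At cedar: go right to rose.
              rose is a leaf — visit rose.
      At rye: no right child.
    At elm: no right child.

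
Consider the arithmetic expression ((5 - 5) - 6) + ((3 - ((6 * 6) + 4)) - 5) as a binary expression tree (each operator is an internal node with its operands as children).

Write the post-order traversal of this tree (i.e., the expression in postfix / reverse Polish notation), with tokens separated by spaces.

Post-order on an expression tree gives postfix notation: for each operator, emit left operand, right operand, then the operator.

5 5 - 6 - 3 6 6 * 4 + - 5 - +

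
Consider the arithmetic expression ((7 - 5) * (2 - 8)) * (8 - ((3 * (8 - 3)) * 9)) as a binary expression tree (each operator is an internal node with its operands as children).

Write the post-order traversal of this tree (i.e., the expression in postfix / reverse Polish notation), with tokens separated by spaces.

Post-order on an expression tree gives postfix notation: for each operator, emit left operand, right operand, then the operator.

7 5 - 2 8 - * 8 3 8 3 - * 9 * - *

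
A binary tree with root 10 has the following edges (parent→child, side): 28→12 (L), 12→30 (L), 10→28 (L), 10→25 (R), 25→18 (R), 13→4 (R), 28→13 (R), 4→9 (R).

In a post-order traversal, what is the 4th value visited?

Post-order visits the left subtree, then the right subtree, then the node.
At 10: go left to 28.
  At 28: go left to 12.
    At 12: go left to 30.
      30 is a leaf — visit 30.
    At 12: no right child.
    Visit 12.
  At 28: go right to 13.
    At 13: no left child.
    At 13: go right to 4.
      At 4: no left child.
      At 4: go right to 9.
        9 is a leaf — visit 9.
      Visit 4.
    Visit 13.
  Visit 28.
At 10: go right to 25.
  At 25: no left child.
  At 25: go right to 18.
    18 is a leaf — visit 18.
  Visit 25.
Visit 10.
Full post-order sequence: 30, 12, 9, 4, 13, 28, 18, 25, 10.

4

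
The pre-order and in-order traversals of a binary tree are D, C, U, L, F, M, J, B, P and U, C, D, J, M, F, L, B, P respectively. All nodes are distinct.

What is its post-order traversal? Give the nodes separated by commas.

U, C, J, M, F, P, B, L, D

The first element of pre-order is the root; it splits in-order into left and right subtrees.
Root D: left subtree has 2 nodes {U, C}, right has 6 {J, M, F, L, B, P}.
  Root C: left subtree has 1 node {U}, right has 0 { }.
  Root L: left subtree has 3 nodes {J, M, F}, right has 2 {B, P}.
    Root F: left subtree has 2 nodes {J, M}, right has 0 { }.
      Root M: left subtree has 1 node {J}, right has 0 { }.
    Root B: left subtree has 0 nodes { }, right has 1 {P}.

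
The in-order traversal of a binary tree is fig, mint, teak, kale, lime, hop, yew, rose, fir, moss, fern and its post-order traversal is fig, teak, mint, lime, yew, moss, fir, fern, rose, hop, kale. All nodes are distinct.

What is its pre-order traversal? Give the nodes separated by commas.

The last element of post-order is the root; it splits in-order into left and right subtrees.
Root kale: left subtree has 3 nodes {fig, mint, teak}, right has 7 {lime, hop, yew, rose, fir, moss, fern}.
  Root mint: left subtree has 1 node {fig}, right has 1 {teak}.
  Root hop: left subtree has 1 node {lime}, right has 5 {yew, rose, fir, moss, fern}.
    Root rose: left subtree has 1 node {yew}, right has 3 {fir, moss, fern}.
      Root fern: left subtree has 2 nodes {fir, moss}, right has 0 { }.
        Root fir: left subtree has 0 nodes { }, right has 1 {moss}.

kale, mint, fig, teak, hop, lime, rose, yew, fern, fir, moss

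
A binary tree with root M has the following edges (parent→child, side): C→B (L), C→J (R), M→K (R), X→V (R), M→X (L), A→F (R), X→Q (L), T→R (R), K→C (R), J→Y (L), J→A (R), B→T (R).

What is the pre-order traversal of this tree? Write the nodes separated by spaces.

Pre-order visits the node, then its left subtree, then its right subtree.
Visit M.
At M: go left to X.
  Visit X.
  At X: go left to Q.
    Q is a leaf — visit Q.
  At X: go right to V.
    V is a leaf — visit V.
At M: go right to K.
  Visit K.
  At K: no left child.
  At K: go right to C.
    Visit C.
    At C: go left to B.
      Visit B.
      At B: no left child.
      At B: go right to T.
        Visit T.
        At T: no left child.
        At T: go right to R.
          R is a leaf — visit R.
    At C: go right to J.
      Visit J.
      At J: go left to Y.
        Y is a leaf — visit Y.
      At J: go right to A.
        Visit A.
        At A: no left child.
        At A: go right to F.
          F is a leaf — visit F.

M X Q V K C B T R J Y A F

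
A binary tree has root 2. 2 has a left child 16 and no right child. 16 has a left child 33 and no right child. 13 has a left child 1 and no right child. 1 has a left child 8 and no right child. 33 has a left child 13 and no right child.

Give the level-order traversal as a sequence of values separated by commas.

Level-order visits nodes level by level from the root, left to right within each level.
Level 0: 2
Level 1: 16
Level 2: 33
Level 3: 13
Level 4: 1
Level 5: 8

2, 16, 33, 13, 1, 8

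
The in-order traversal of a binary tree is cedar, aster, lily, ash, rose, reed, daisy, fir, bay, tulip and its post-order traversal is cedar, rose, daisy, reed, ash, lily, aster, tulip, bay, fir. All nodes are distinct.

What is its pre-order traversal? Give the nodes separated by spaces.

fir aster cedar lily ash reed rose daisy bay tulip

The last element of post-order is the root; it splits in-order into left and right subtrees.
Root fir: left subtree has 7 nodes {cedar, aster, lily, ash, rose, reed, daisy}, right has 2 {bay, tulip}.
  Root aster: left subtree has 1 node {cedar}, right has 5 {lily, ash, rose, reed, daisy}.
    Root lily: left subtree has 0 nodes { }, right has 4 {ash, rose, reed, daisy}.
      Root ash: left subtree has 0 nodes { }, right has 3 {rose, reed, daisy}.
        Root reed: left subtree has 1 node {rose}, right has 1 {daisy}.
  Root bay: left subtree has 0 nodes { }, right has 1 {tulip}.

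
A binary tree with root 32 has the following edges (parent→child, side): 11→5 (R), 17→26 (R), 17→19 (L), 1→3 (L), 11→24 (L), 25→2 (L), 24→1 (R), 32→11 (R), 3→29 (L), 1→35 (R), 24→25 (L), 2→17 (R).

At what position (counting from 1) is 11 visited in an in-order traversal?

12

In-order visits the left subtree, then the node, then the right subtree.
At 32: no left child.
Visit 32.
At 32: go right to 11.
  At 11: go left to 24.
    At 24: go left to 25.
      At 25: go left to 2.
        At 2: no left child.
        Visit 2.
        At 2: go right to 17.
          At 17: go left to 19.
            19 is a leaf — visit 19.
          Visit 17.
          At 17: go right to 26.
            26 is a leaf — visit 26.
      Visit 25.
      At 25: no right child.
    Visit 24.
    At 24: go right to 1.
      At 1: go left to 3.
        At 3: go left to 29.
          29 is a leaf — visit 29.
        Visit 3.
        At 3: no right child.
      Visit 1.
      At 1: go right to 35.
        35 is a leaf — visit 35.
  Visit 11.
  At 11: go right to 5.
    5 is a leaf — visit 5.
Full in-order sequence: 32, 2, 19, 17, 26, 25, 24, 29, 3, 1, 35, 11, 5.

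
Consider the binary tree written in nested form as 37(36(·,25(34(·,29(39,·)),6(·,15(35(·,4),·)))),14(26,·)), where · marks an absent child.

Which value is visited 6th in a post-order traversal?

15

Post-order visits the left subtree, then the right subtree, then the node.
At 37: go left to 36.
  At 36: no left child.
  At 36: go right to 25.
    At 25: go left to 34.
      At 34: no left child.
      At 34: go right to 29.
        At 29: go left to 39.
          39 is a leaf — visit 39.
        At 29: no right child.
        Visit 29.
      Visit 34.
    At 25: go right to 6.
      At 6: no left child.
      At 6: go right to 15.
        At 15: go left to 35.
          At 35: no left child.
          At 35: go right to 4.
            4 is a leaf — visit 4.
          Visit 35.
        At 15: no right child.
        Visit 15.
      Visit 6.
    Visit 25.
  Visit 36.
At 37: go right to 14.
  At 14: go left to 26.
    26 is a leaf — visit 26.
  At 14: no right child.
  Visit 14.
Visit 37.
Full post-order sequence: 39, 29, 34, 4, 35, 15, 6, 25, 36, 26, 14, 37.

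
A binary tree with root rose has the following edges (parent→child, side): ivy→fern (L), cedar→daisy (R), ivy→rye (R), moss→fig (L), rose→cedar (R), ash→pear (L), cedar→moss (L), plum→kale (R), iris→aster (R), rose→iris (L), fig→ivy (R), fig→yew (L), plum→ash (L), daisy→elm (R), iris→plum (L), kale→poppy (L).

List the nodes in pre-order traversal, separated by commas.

Pre-order visits the node, then its left subtree, then its right subtree.
Visit rose.
At rose: go left to iris.
  Visit iris.
  At iris: go left to plum.
    Visit plum.
    At plum: go left to ash.
      Visit ash.
      At ash: go left to pear.
        pear is a leaf — visit pear.
      At ash: no right child.
    At plum: go right to kale.
      Visit kale.
      At kale: go left to poppy.
        poppy is a leaf — visit poppy.
      At kale: no right child.
  At iris: go right to aster.
    aster is a leaf — visit aster.
At rose: go right to cedar.
  Visit cedar.
  At cedar: go left to moss.
    Visit moss.
    At moss: go left to fig.
      Visit fig.
      At fig: go left to yew.
        yew is a leaf — visit yew.
      At fig: go right to ivy.
        Visit ivy.
        At ivy: go left to fern.
          fern is a leaf — visit fern.
        At ivy: go right to rye.
          rye is a leaf — visit rye.
    At moss: no right child.
  At cedar: go right to daisy.
    Visit daisy.
    At daisy: no left child.
    At daisy: go right to elm.
      elm is a leaf — visit elm.

rose, iris, plum, ash, pear, kale, poppy, aster, cedar, moss, fig, yew, ivy, fern, rye, daisy, elm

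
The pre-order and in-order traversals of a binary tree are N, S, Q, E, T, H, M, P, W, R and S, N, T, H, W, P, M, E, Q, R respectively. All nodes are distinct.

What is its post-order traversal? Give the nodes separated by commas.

The first element of pre-order is the root; it splits in-order into left and right subtrees.
Root N: left subtree has 1 node {S}, right has 8 {T, H, W, P, M, E, Q, R}.
  Root Q: left subtree has 6 nodes {T, H, W, P, M, E}, right has 1 {R}.
    Root E: left subtree has 5 nodes {T, H, W, P, M}, right has 0 { }.
      Root T: left subtree has 0 nodes { }, right has 4 {H, W, P, M}.
        Root H: left subtree has 0 nodes { }, right has 3 {W, P, M}.
          Root M: left subtree has 2 nodes {W, P}, right has 0 { }.
            Root P: left subtree has 1 node {W}, right has 0 { }.

S, W, P, M, H, T, E, R, Q, N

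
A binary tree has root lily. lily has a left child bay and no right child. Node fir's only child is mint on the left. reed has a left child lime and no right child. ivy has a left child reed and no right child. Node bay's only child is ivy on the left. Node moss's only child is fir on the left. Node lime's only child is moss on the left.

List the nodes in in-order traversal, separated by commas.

mint, fir, moss, lime, reed, ivy, bay, lily

In-order visits the left subtree, then the node, then the right subtree.
At lily: go left to bay.
  At bay: go left to ivy.
    At ivy: go left to reed.
      At reed: go left to lime.
        At lime: go left to moss.
          At moss: go left to fir.
            At fir: go left to mint.
              mint is a leaf — visit mint.
            Visit fir.
            At fir: no right child.
          Visit moss.
          At moss: no right child.
        Visit lime.
        At lime: no right child.
      Visit reed.
      At reed: no right child.
    Visit ivy.
    At ivy: no right child.
  Visit bay.
  At bay: no right child.
Visit lily.
At lily: no right child.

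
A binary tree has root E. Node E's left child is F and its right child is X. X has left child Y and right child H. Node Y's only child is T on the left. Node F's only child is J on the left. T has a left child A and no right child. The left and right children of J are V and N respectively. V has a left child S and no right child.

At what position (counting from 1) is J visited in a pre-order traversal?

3

Pre-order visits the node, then its left subtree, then its right subtree.
Visit E.
At E: go left to F.
  Visit F.
  At F: go left to J.
    Visit J.
    At J: go left to V.
      Visit V.
      At V: go left to S.
        S is a leaf — visit S.
      At V: no right child.
    At J: go right to N.
      N is a leaf — visit N.
  At F: no right child.
At E: go right to X.
  Visit X.
  At X: go left to Y.
    Visit Y.
    At Y: go left to T.
      Visit T.
      At T: go left to A.
        A is a leaf — visit A.
      At T: no right child.
    At Y: no right child.
  At X: go right to H.
    H is a leaf — visit H.
Full pre-order sequence: E, F, J, V, S, N, X, Y, T, A, H.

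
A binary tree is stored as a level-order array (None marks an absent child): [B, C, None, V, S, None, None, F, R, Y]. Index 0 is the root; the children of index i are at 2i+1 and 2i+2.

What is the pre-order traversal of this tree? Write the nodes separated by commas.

B, C, V, F, R, S, Y

Pre-order visits the node, then its left subtree, then its right subtree.
Visit B.
At B: go left to C.
  Visit C.
  At C: go left to V.
    Visit V.
    At V: go left to F.
      F is a leaf — visit F.
    At V: go right to R.
      R is a leaf — visit R.
  At C: go right to S.
    Visit S.
    At S: go left to Y.
      Y is a leaf — visit Y.
    At S: no right child.
At B: no right child.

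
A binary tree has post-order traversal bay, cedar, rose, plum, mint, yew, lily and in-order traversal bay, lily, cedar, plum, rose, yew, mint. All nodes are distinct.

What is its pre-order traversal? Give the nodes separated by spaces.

The last element of post-order is the root; it splits in-order into left and right subtrees.
Root lily: left subtree has 1 node {bay}, right has 5 {cedar, plum, rose, yew, mint}.
  Root yew: left subtree has 3 nodes {cedar, plum, rose}, right has 1 {mint}.
    Root plum: left subtree has 1 node {cedar}, right has 1 {rose}.

lily bay yew plum cedar rose mint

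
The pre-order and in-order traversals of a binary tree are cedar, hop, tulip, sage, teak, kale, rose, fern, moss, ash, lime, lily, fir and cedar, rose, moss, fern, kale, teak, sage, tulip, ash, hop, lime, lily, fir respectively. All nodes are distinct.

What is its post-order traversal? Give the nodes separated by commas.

The first element of pre-order is the root; it splits in-order into left and right subtrees.
Root cedar: left subtree has 0 nodes { }, right has 12 {rose, moss, fern, kale, teak, sage, tulip, ash, hop, lime, lily, fir}.
  Root hop: left subtree has 8 nodes {rose, moss, fern, kale, teak, sage, tulip, ash}, right has 3 {lime, lily, fir}.
    Root tulip: left subtree has 6 nodes {rose, moss, fern, kale, teak, sage}, right has 1 {ash}.
      Root sage: left subtree has 5 nodes {rose, moss, fern, kale, teak}, right has 0 { }.
        Root teak: left subtree has 4 nodes {rose, moss, fern, kale}, right has 0 { }.
          Root kale: left subtree has 3 nodes {rose, moss, fern}, right has 0 { }.
            Root rose: left subtree has 0 nodes { }, right has 2 {moss, fern}.
              Root fern: left subtree has 1 node {moss}, right has 0 { }.
    Root lime: left subtree has 0 nodes { }, right has 2 {lily, fir}.
      Root lily: left subtree has 0 nodes { }, right has 1 {fir}.

moss, fern, rose, kale, teak, sage, ash, tulip, fir, lily, lime, hop, cedar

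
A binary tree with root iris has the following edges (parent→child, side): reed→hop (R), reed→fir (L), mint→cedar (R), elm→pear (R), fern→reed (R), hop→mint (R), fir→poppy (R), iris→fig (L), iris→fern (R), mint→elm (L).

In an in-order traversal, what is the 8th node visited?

In-order visits the left subtree, then the node, then the right subtree.
At iris: go left to fig.
  fig is a leaf — visit fig.
Visit iris.
At iris: go right to fern.
  At fern: no left child.
  Visit fern.
  At fern: go right to reed.
    At reed: go left to fir.
      At fir: no left child.
      Visit fir.
      At fir: go right to poppy.
        poppy is a leaf — visit poppy.
    Visit reed.
    At reed: go right to hop.
      At hop: no left child.
      Visit hop.
      At hop: go right to mint.
        At mint: go left to elm.
          At elm: no left child.
          Visit elm.
          At elm: go right to pear.
            pear is a leaf — visit pear.
        Visit mint.
        At mint: go right to cedar.
          cedar is a leaf — visit cedar.
Full in-order sequence: fig, iris, fern, fir, poppy, reed, hop, elm, pear, mint, cedar.

elm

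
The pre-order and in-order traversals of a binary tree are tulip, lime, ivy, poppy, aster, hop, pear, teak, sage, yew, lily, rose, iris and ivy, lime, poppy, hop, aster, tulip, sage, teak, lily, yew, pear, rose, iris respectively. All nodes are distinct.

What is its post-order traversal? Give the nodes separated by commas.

ivy, hop, aster, poppy, lime, sage, lily, yew, teak, iris, rose, pear, tulip

The first element of pre-order is the root; it splits in-order into left and right subtrees.
Root tulip: left subtree has 5 nodes {ivy, lime, poppy, hop, aster}, right has 7 {sage, teak, lily, yew, pear, rose, iris}.
  Root lime: left subtree has 1 node {ivy}, right has 3 {poppy, hop, aster}.
    Root poppy: left subtree has 0 nodes { }, right has 2 {hop, aster}.
      Root aster: left subtree has 1 node {hop}, right has 0 { }.
  Root pear: left subtree has 4 nodes {sage, teak, lily, yew}, right has 2 {rose, iris}.
    Root teak: left subtree has 1 node {sage}, right has 2 {lily, yew}.
      Root yew: left subtree has 1 node {lily}, right has 0 { }.
    Root rose: left subtree has 0 nodes { }, right has 1 {iris}.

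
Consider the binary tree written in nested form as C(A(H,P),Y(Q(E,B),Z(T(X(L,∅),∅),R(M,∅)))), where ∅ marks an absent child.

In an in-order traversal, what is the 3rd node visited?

P

In-order visits the left subtree, then the node, then the right subtree.
At C: go left to A.
  At A: go left to H.
    H is a leaf — visit H.
  Visit A.
  At A: go right to P.
    P is a leaf — visit P.
Visit C.
At C: go right to Y.
  At Y: go left to Q.
    At Q: go left to E.
      E is a leaf — visit E.
    Visit Q.
    At Q: go right to B.
      B is a leaf — visit B.
  Visit Y.
  At Y: go right to Z.
    At Z: go left to T.
      At T: go left to X.
        At X: go left to L.
          L is a leaf — visit L.
        Visit X.
        At X: no right child.
      Visit T.
      At T: no right child.
    Visit Z.
    At Z: go right to R.
      At R: go left to M.
        M is a leaf — visit M.
      Visit R.
      At R: no right child.
Full in-order sequence: H, A, P, C, E, Q, B, Y, L, X, T, Z, M, R.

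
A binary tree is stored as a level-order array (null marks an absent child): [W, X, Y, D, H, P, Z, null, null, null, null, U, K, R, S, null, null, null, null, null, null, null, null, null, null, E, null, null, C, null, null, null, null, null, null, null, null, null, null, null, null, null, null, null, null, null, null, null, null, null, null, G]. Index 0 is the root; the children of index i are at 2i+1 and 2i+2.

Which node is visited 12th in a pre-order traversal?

R

Pre-order visits the node, then its left subtree, then its right subtree.
Visit W.
At W: go left to X.
  Visit X.
  At X: go left to D.
    D is a leaf — visit D.
  At X: go right to H.
    H is a leaf — visit H.
At W: go right to Y.
  Visit Y.
  At Y: go left to P.
    Visit P.
    At P: go left to U.
      U is a leaf — visit U.
    At P: go right to K.
      Visit K.
      At K: go left to E.
        Visit E.
        At E: go left to G.
          G is a leaf — visit G.
        At E: no right child.
      At K: no right child.
  At Y: go right to Z.
    Visit Z.
    At Z: go left to R.
      Visit R.
      At R: no left child.
      At R: go right to C.
        C is a leaf — visit C.
    At Z: go right to S.
      S is a leaf — visit S.
Full pre-order sequence: W, X, D, H, Y, P, U, K, E, G, Z, R, C, S.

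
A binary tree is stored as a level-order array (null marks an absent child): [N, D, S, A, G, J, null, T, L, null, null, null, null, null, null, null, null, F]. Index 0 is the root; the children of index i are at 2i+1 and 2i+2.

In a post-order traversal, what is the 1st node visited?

T

Post-order visits the left subtree, then the right subtree, then the node.
At N: go left to D.
  At D: go left to A.
    At A: go left to T.
      T is a leaf — visit T.
    At A: go right to L.
      At L: go left to F.
        F is a leaf — visit F.
      At L: no right child.
      Visit L.
    Visit A.
  At D: go right to G.
    G is a leaf — visit G.
  Visit D.
At N: go right to S.
  At S: go left to J.
    J is a leaf — visit J.
  At S: no right child.
  Visit S.
Visit N.
Full post-order sequence: T, F, L, A, G, D, J, S, N.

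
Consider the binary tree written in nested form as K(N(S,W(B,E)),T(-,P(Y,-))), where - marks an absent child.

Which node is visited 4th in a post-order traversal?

W

Post-order visits the left subtree, then the right subtree, then the node.
At K: go left to N.
  At N: go left to S.
    S is a leaf — visit S.
  At N: go right to W.
    At W: go left to B.
      B is a leaf — visit B.
    At W: go right to E.
      E is a leaf — visit E.
    Visit W.
  Visit N.
At K: go right to T.
  At T: no left child.
  At T: go right to P.
    At P: go left to Y.
      Y is a leaf — visit Y.
    At P: no right child.
    Visit P.
  Visit T.
Visit K.
Full post-order sequence: S, B, E, W, N, Y, P, T, K.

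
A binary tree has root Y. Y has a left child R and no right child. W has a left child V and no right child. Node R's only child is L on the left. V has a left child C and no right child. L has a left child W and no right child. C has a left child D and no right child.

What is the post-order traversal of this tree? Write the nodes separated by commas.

D, C, V, W, L, R, Y

Post-order visits the left subtree, then the right subtree, then the node.
At Y: go left to R.
  At R: go left to L.
    At L: go left to W.
      At W: go left to V.
        At V: go left to C.
          At C: go left to D.
            D is a leaf — visit D.
          At C: no right child.
          Visit C.
        At V: no right child.
        Visit V.
      At W: no right child.
      Visit W.
    At L: no right child.
    Visit L.
  At R: no right child.
  Visit R.
At Y: no right child.
Visit Y.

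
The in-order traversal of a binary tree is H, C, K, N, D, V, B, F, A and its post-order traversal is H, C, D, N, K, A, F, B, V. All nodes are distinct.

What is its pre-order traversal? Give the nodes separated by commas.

V, K, C, H, N, D, B, F, A

The last element of post-order is the root; it splits in-order into left and right subtrees.
Root V: left subtree has 5 nodes {H, C, K, N, D}, right has 3 {B, F, A}.
  Root K: left subtree has 2 nodes {H, C}, right has 2 {N, D}.
    Root C: left subtree has 1 node {H}, right has 0 { }.
    Root N: left subtree has 0 nodes { }, right has 1 {D}.
  Root B: left subtree has 0 nodes { }, right has 2 {F, A}.
    Root F: left subtree has 0 nodes { }, right has 1 {A}.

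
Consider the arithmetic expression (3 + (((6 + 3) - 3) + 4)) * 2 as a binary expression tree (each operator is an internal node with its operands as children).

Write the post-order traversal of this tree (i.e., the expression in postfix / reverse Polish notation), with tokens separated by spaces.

3 6 3 + 3 - 4 + + 2 *

Post-order on an expression tree gives postfix notation: for each operator, emit left operand, right operand, then the operator.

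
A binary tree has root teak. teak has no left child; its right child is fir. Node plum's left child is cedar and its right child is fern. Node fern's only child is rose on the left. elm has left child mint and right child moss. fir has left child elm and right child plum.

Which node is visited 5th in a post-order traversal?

rose

Post-order visits the left subtree, then the right subtree, then the node.
At teak: no left child.
At teak: go right to fir.
  At fir: go left to elm.
    At elm: go left to mint.
      mint is a leaf — visit mint.
    At elm: go right to moss.
      moss is a leaf — visit moss.
    Visit elm.
  At fir: go right to plum.
    At plum: go left to cedar.
      cedar is a leaf — visit cedar.
    At plum: go right to fern.
      At fern: go left to rose.
        rose is a leaf — visit rose.
      At fern: no right child.
      Visit fern.
    Visit plum.
  Visit fir.
Visit teak.
Full post-order sequence: mint, moss, elm, cedar, rose, fern, plum, fir, teak.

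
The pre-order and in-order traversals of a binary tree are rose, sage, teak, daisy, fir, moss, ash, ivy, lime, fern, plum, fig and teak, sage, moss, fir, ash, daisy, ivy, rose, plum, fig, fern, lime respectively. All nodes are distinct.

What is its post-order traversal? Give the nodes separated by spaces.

The first element of pre-order is the root; it splits in-order into left and right subtrees.
Root rose: left subtree has 7 nodes {teak, sage, moss, fir, ash, daisy, ivy}, right has 4 {plum, fig, fern, lime}.
  Root sage: left subtree has 1 node {teak}, right has 5 {moss, fir, ash, daisy, ivy}.
    Root daisy: left subtree has 3 nodes {moss, fir, ash}, right has 1 {ivy}.
      Root fir: left subtree has 1 node {moss}, right has 1 {ash}.
  Root lime: left subtree has 3 nodes {plum, fig, fern}, right has 0 { }.
    Root fern: left subtree has 2 nodes {plum, fig}, right has 0 { }.
      Root plum: left subtree has 0 nodes { }, right has 1 {fig}.

teak moss ash fir ivy daisy sage fig plum fern lime rose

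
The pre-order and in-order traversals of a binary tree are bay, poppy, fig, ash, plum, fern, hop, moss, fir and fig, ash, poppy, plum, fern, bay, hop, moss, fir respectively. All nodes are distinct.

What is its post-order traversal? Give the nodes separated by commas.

The first element of pre-order is the root; it splits in-order into left and right subtrees.
Root bay: left subtree has 5 nodes {fig, ash, poppy, plum, fern}, right has 3 {hop, moss, fir}.
  Root poppy: left subtree has 2 nodes {fig, ash}, right has 2 {plum, fern}.
    Root fig: left subtree has 0 nodes { }, right has 1 {ash}.
    Root plum: left subtree has 0 nodes { }, right has 1 {fern}.
  Root hop: left subtree has 0 nodes { }, right has 2 {moss, fir}.
    Root moss: left subtree has 0 nodes { }, right has 1 {fir}.

ash, fig, fern, plum, poppy, fir, moss, hop, bay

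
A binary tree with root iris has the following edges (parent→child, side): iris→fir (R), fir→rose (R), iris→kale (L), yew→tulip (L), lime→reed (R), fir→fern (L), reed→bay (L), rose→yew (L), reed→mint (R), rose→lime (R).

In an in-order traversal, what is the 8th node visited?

lime

In-order visits the left subtree, then the node, then the right subtree.
At iris: go left to kale.
  kale is a leaf — visit kale.
Visit iris.
At iris: go right to fir.
  At fir: go left to fern.
    fern is a leaf — visit fern.
  Visit fir.
  At fir: go right to rose.
    At rose: go left to yew.
      At yew: go left to tulip.
        tulip is a leaf — visit tulip.
      Visit yew.
      At yew: no right child.
    Visit rose.
    At rose: go right to lime.
      At lime: no left child.
      Visit lime.
      At lime: go right to reed.
        At reed: go left to bay.
          bay is a leaf — visit bay.
        Visit reed.
        At reed: go right to mint.
          mint is a leaf — visit mint.
Full in-order sequence: kale, iris, fern, fir, tulip, yew, rose, lime, bay, reed, mint.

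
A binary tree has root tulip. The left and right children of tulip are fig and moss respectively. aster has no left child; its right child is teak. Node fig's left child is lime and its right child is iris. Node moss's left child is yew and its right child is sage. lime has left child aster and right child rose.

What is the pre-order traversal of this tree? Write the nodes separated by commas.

tulip, fig, lime, aster, teak, rose, iris, moss, yew, sage

Pre-order visits the node, then its left subtree, then its right subtree.
Visit tulip.
At tulip: go left to fig.
  Visit fig.
  At fig: go left to lime.
    Visit lime.
    At lime: go left to aster.
      Visit aster.
      At aster: no left child.
      At aster: go right to teak.
        teak is a leaf — visit teak.
    At lime: go right to rose.
      rose is a leaf — visit rose.
  At fig: go right to iris.
    iris is a leaf — visit iris.
At tulip: go right to moss.
  Visit moss.
  At moss: go left to yew.
    yew is a leaf — visit yew.
  At moss: go right to sage.
    sage is a leaf — visit sage.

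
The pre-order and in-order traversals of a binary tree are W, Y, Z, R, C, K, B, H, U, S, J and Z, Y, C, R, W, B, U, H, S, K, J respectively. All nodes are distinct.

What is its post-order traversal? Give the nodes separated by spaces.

The first element of pre-order is the root; it splits in-order into left and right subtrees.
Root W: left subtree has 4 nodes {Z, Y, C, R}, right has 6 {B, U, H, S, K, J}.
  Root Y: left subtree has 1 node {Z}, right has 2 {C, R}.
    Root R: left subtree has 1 node {C}, right has 0 { }.
  Root K: left subtree has 4 nodes {B, U, H, S}, right has 1 {J}.
    Root B: left subtree has 0 nodes { }, right has 3 {U, H, S}.
      Root H: left subtree has 1 node {U}, right has 1 {S}.

Z C R Y U S H B J K W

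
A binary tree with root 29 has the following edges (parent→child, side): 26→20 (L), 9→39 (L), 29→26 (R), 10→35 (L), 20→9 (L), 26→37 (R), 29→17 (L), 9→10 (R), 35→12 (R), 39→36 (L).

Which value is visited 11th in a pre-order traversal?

37

Pre-order visits the node, then its left subtree, then its right subtree.
Visit 29.
At 29: go left to 17.
  17 is a leaf — visit 17.
At 29: go right to 26.
  Visit 26.
  At 26: go left to 20.
    Visit 20.
    At 20: go left to 9.
      Visit 9.
      At 9: go left to 39.
        Visit 39.
        At 39: go left to 36.
          36 is a leaf — visit 36.
        At 39: no right child.
      At 9: go right to 10.
        Visit 10.
        At 10: go left to 35.
          Visit 35.
          At 35: no left child.
          At 35: go right to 12.
            12 is a leaf — visit 12.
        At 10: no right child.
    At 20: no right child.
  At 26: go right to 37.
    37 is a leaf — visit 37.
Full pre-order sequence: 29, 17, 26, 20, 9, 39, 36, 10, 35, 12, 37.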